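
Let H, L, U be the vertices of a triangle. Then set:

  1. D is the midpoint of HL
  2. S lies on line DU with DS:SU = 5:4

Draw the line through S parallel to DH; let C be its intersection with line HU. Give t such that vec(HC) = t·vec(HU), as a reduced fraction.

Assign H = (0, 0), L = (1, 0), U = (0, 1) — the answer is frame-independent, so this choice is without loss of generality.
1. D is the midpoint of HL ⇒ D = (1/2, 0)
2. S lies on line DU with DS:SU = 5:4 ⇒ S = (2/9, 5/9)
through S parallel to DH: direction (-1/2, 0); meets HU at C = (0, 5/9)
C = H + t·(U−H) with t = 5/9

t = 5/9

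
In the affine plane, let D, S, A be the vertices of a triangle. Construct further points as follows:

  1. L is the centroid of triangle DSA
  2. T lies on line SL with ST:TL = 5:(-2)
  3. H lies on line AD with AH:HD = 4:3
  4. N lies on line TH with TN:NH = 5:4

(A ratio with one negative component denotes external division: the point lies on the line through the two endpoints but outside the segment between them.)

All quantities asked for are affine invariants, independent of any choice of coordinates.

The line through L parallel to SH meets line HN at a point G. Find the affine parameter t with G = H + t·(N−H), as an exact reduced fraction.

t = 27/20

Choose coordinates D = (0, 0), S = (1, 0), A = (0, 1).
1. L is the centroid of triangle DSA ⇒ L = (1/3, 1/3)
2. T lies on line SL with ST:TL = 5:(-2) ⇒ T = (-1/9, 5/9)
3. H lies on line AD with AH:HD = 4:3 ⇒ H = (0, 3/7)
4. N lies on line TH with TN:NH = 5:4 ⇒ N = (-4/81, 275/567)
through L parallel to SH: direction (-1, 3/7); meets HN at G = (-1/15, 53/105)
G = H + t·(N−H) with t = 27/20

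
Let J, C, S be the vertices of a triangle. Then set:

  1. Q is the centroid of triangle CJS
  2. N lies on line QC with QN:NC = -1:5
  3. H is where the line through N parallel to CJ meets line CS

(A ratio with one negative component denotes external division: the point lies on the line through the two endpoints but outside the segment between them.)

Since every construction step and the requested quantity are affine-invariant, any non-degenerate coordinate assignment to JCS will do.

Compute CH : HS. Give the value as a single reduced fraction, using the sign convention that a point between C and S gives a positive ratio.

CH:HS = 5/7

Work in coordinates with J = (0, 0), C = (1, 0), S = (0, 1).
1. Q is the centroid of triangle CJS ⇒ Q = (1/3, 1/3)
2. N lies on line QC with QN:NC = -1:5 ⇒ N = (1/6, 5/12)
3. H is where the line through N parallel to CJ meets line CS ⇒ H = (7/12, 5/12)
H = C + t·(S−C) with t = 5/12, so CH:HS = t:(1−t) = 5/12:7/12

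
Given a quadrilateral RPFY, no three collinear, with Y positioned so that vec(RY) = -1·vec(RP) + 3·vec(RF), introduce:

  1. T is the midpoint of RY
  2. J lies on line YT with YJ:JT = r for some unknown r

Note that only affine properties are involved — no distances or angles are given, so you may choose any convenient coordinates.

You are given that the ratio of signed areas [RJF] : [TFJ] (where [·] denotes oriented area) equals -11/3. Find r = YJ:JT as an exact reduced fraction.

Work in coordinates with R = (0, 0), P = (1, 0), F = (0, 1), Y = (-1, 3).
1. T is the midpoint of RY ⇒ T = (-1/2, 3/2)
2. With YJ:JT = r, write λ = r/(r+1) so J = Y + λ·(T−Y); J is affine-linear in λ
Every point depending on J is an affine combination of J and λ-independent points, so each such coordinate is linear in λ; the λ² term in each signed area is a multiple of (T−Y)×(T−Y) = 0, so 2·[RJF] and 2·[TFJ] are each linear in λ. Evaluating at λ=0 and λ=1:
  2·[RJF] = 1/2·λ − 1,   2·[TFJ] = -1/2·λ + 1/2
So [RJF]:[TFJ] = (1/2·λ − 1) / (-1/2·λ + 1/2). Setting this equal to -11/3:
  1/2·λ − 1 = -11/3·(-1/2·λ + 1/2)  ⇒  λ = 5/8
Then r = λ/(1−λ) = (5/8)/(3/8) = 5/3. Check: with r = 5/3, J = (-11/16, 33/16) and [RJF]:[TFJ] = -11/3 as required.

r = 5/3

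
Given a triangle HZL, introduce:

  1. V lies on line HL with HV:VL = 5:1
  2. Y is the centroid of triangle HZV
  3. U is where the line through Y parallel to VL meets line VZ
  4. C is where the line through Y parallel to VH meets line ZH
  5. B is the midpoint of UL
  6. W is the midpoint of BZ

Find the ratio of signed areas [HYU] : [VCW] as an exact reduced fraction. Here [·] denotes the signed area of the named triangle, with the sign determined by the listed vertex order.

[HYU]:[VCW] = 20/73

Work in coordinates with H = (0, 0), Z = (1, 0), L = (0, 1).
1. V lies on line HL with HV:VL = 5:1 ⇒ V = (0, 5/6)
2. Y is the centroid of triangle HZV ⇒ Y = (1/3, 5/18)
3. U is where the line through Y parallel to VL meets line VZ ⇒ U = (1/3, 5/9)
4. C is where the line through Y parallel to VH meets line ZH ⇒ C = (1/3, 0)
5. B is the midpoint of UL ⇒ B = (1/6, 7/9)
6. W is the midpoint of BZ ⇒ W = (7/12, 7/18)
2·[HYU] = 5/54, 2·[VCW] = 73/216
[HYU]:[VCW] = 5/54:73/216 = 20/73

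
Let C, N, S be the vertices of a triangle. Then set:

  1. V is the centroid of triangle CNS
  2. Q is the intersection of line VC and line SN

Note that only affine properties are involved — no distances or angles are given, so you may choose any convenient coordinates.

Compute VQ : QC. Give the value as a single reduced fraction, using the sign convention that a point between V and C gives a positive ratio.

VQ:QC = -1/3

Set C = (0, 0), N = (1, 0), S = (0, 1); any affine frame gives the same invariant.
1. V is the centroid of triangle CNS ⇒ V = (1/3, 1/3)
2. Q is the intersection of line VC and line SN ⇒ Q = (1/2, 1/2)
Q = V + t·(C−V) with t = -1/2, so VQ:QC = t:(1−t) = -1/2:3/2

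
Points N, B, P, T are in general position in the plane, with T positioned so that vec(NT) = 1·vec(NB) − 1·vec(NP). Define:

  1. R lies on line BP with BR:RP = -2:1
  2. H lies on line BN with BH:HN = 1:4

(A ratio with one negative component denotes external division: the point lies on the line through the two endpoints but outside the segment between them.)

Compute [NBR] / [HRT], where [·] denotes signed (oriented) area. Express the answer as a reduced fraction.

Set N = (0, 0), B = (1, 0), P = (0, 1), T = (1, -1); any affine frame gives the same invariant.
1. R lies on line BP with BR:RP = -2:1 ⇒ R = (-1, 2)
2. H lies on line BN with BH:HN = 1:4 ⇒ H = (4/5, 0)
2·[NBR] = 2, 2·[HRT] = 7/5
[NBR]:[HRT] = 2:7/5 = 10/7

[NBR]:[HRT] = 10/7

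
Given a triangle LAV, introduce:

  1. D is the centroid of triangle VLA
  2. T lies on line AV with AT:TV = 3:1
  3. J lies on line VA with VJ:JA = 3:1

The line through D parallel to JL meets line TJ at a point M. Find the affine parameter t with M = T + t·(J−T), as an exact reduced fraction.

t = 2/3

Choose coordinates L = (0, 0), A = (1, 0), V = (0, 1).
1. D is the centroid of triangle VLA ⇒ D = (1/3, 1/3)
2. T lies on line AV with AT:TV = 3:1 ⇒ T = (1/4, 3/4)
3. J lies on line VA with VJ:JA = 3:1 ⇒ J = (3/4, 1/4)
through D parallel to JL: direction (-3/4, -1/4); meets TJ at M = (7/12, 5/12)
M = T + t·(J−T) with t = 2/3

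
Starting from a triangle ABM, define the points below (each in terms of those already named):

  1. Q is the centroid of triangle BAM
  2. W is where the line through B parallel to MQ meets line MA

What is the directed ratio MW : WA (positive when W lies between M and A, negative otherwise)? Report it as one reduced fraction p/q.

MW:WA = -1/2

Set A = (0, 0), B = (1, 0), M = (0, 1); any affine frame gives the same invariant.
1. Q is the centroid of triangle BAM ⇒ Q = (1/3, 1/3)
2. W is where the line through B parallel to MQ meets line MA ⇒ W = (0, 2)
W = M + t·(A−M) with t = -1, so MW:WA = t:(1−t) = -1:2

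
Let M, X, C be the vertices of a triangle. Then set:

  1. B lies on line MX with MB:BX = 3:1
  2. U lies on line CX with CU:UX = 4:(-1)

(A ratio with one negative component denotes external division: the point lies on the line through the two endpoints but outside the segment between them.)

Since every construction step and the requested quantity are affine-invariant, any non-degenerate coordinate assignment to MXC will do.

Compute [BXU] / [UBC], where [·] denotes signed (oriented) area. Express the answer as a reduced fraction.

[BXU]:[UBC] = 1/4

Set M = (0, 0), X = (1, 0), C = (0, 1); any affine frame gives the same invariant.
1. B lies on line MX with MB:BX = 3:1 ⇒ B = (3/4, 0)
2. U lies on line CX with CU:UX = 4:(-1) ⇒ U = (4/3, -1/3)
2·[BXU] = -1/12, 2·[UBC] = -1/3
[BXU]:[UBC] = -1/12:-1/3 = 1/4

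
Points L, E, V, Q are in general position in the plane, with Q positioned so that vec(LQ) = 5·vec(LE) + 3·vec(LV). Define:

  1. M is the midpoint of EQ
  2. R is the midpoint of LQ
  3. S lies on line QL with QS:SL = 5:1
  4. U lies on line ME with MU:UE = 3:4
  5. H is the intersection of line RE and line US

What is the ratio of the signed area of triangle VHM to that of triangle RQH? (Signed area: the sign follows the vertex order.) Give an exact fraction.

Assign L = (0, 0), E = (1, 0), V = (0, 1), Q = (5, 3) — the answer is frame-independent, so this choice is without loss of generality.
1. M is the midpoint of EQ ⇒ M = (3, 3/2)
2. R is the midpoint of LQ ⇒ R = (5/2, 3/2)
3. S lies on line QL with QS:SL = 5:1 ⇒ S = (5/6, 1/2)
4. U lies on line ME with MU:UE = 3:4 ⇒ U = (15/7, 6/7)
5. H is the intersection of line RE and line US ⇒ H = (7/4, 3/4)
2·[VHM] = 13/8, 2·[RQH] = -3/4
[VHM]:[RQH] = 13/8:-3/4 = -13/6

[VHM]:[RQH] = -13/6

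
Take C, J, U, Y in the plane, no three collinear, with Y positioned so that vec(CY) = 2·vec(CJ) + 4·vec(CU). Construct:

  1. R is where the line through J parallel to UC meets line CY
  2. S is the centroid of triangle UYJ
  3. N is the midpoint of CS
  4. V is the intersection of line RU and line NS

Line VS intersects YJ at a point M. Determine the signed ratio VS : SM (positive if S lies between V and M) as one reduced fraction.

Choose coordinates C = (0, 0), J = (1, 0), U = (0, 1), Y = (2, 4).
1. R is where the line through J parallel to UC meets line CY ⇒ R = (1, 2)
2. S is the centroid of triangle UYJ ⇒ S = (1, 5/3)
3. N is the midpoint of CS ⇒ N = (1/2, 5/6)
4. V is the intersection of line RU and line NS ⇒ V = (3/2, 5/2)
line VS meets YJ at M = (12/7, 20/7)
S = V + t·(M−V) with t = -7/3, so VS:SM = -7/3:10/3

VS:SM = -7/10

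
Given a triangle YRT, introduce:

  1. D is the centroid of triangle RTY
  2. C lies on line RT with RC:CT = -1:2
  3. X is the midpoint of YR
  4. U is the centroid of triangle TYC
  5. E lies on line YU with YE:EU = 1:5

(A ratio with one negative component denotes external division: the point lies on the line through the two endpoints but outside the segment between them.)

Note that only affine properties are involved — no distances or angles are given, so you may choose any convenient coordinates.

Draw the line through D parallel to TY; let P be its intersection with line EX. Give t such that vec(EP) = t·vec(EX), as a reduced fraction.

Work in coordinates with Y = (0, 0), R = (1, 0), T = (0, 1).
1. D is the centroid of triangle RTY ⇒ D = (1/3, 1/3)
2. C lies on line RT with RC:CT = -1:2 ⇒ C = (2, -1)
3. X is the midpoint of YR ⇒ X = (1/2, 0)
4. U is the centroid of triangle TYC ⇒ U = (2/3, 0)
5. E lies on line YU with YE:EU = 1:5 ⇒ E = (1/9, 0)
through D parallel to TY: direction (0, -1); meets EX at P = (1/3, 0)
P = E + t·(X−E) with t = 4/7

t = 4/7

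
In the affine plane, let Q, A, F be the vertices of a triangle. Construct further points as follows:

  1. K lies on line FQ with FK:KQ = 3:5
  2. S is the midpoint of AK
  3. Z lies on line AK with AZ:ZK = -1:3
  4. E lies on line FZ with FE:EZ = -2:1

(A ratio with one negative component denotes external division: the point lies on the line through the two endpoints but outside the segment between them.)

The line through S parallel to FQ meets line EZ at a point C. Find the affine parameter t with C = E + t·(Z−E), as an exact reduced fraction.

t = 5/3

Assign Q = (0, 0), A = (1, 0), F = (0, 1) — the answer is frame-independent, so this choice is without loss of generality.
1. K lies on line FQ with FK:KQ = 3:5 ⇒ K = (0, 5/8)
2. S is the midpoint of AK ⇒ S = (1/2, 5/16)
3. Z lies on line AK with AZ:ZK = -1:3 ⇒ Z = (3/2, -5/16)
4. E lies on line FZ with FE:EZ = -2:1 ⇒ E = (3, -13/8)
through S parallel to FQ: direction (0, -1); meets EZ at C = (1/2, 9/16)
C = E + t·(Z−E) with t = 5/3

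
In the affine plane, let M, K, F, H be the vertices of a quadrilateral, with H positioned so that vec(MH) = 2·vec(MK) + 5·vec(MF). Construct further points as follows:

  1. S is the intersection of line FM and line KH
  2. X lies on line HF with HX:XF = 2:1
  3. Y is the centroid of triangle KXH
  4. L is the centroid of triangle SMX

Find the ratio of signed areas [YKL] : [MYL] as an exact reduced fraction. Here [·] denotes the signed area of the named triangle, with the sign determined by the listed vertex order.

[YKL]:[MYL] = 23/22

Set M = (0, 0), K = (1, 0), F = (0, 1), H = (2, 5); any affine frame gives the same invariant.
1. S is the intersection of line FM and line KH ⇒ S = (0, -5)
2. X lies on line HF with HX:XF = 2:1 ⇒ X = (2/3, 7/3)
3. Y is the centroid of triangle KXH ⇒ Y = (11/9, 22/9)
4. L is the centroid of triangle SMX ⇒ L = (2/9, -8/9)
2·[YKL] = -46/27, 2·[MYL] = -44/27
[YKL]:[MYL] = -46/27:-44/27 = 23/22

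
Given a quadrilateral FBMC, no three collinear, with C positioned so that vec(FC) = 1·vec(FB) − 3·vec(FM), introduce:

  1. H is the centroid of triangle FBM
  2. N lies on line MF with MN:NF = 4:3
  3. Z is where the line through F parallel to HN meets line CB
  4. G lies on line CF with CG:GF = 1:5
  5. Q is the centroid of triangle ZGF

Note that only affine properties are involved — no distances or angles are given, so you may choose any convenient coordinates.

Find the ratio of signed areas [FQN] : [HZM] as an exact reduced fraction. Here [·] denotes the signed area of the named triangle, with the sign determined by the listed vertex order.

[FQN]:[HZM] = 11/10

Choose coordinates F = (0, 0), B = (1, 0), M = (0, 1), C = (1, -3).
1. H is the centroid of triangle FBM ⇒ H = (1/3, 1/3)
2. N lies on line MF with MN:NF = 4:3 ⇒ N = (0, 3/7)
3. Z is where the line through F parallel to HN meets line CB ⇒ Z = (1, -2/7)
4. G lies on line CF with CG:GF = 1:5 ⇒ G = (5/6, -5/2)
5. Q is the centroid of triangle ZGF ⇒ Q = (11/18, -13/14)
2·[FQN] = 11/42, 2·[HZM] = 5/21
[FQN]:[HZM] = 11/42:5/21 = 11/10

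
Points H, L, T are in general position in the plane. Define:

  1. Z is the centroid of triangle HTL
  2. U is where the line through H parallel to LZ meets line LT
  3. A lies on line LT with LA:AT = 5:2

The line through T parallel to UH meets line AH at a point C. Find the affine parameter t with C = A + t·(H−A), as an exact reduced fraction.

t = -1/6

Work in coordinates with H = (0, 0), L = (1, 0), T = (0, 1).
1. Z is the centroid of triangle HTL ⇒ Z = (1/3, 1/3)
2. U is where the line through H parallel to LZ meets line LT ⇒ U = (2, -1)
3. A lies on line LT with LA:AT = 5:2 ⇒ A = (2/7, 5/7)
through T parallel to UH: direction (-2, 1); meets AH at C = (1/3, 5/6)
C = A + t·(H−A) with t = -1/6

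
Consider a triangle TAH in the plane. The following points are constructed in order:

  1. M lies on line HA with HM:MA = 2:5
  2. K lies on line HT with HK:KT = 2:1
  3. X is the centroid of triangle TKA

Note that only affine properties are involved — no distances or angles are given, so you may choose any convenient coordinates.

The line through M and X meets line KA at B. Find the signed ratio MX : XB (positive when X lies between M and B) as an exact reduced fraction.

MX:XB = -37/7

Choose coordinates T = (0, 0), A = (1, 0), H = (0, 1).
1. M lies on line HA with HM:MA = 2:5 ⇒ M = (2/7, 5/7)
2. K lies on line HT with HK:KT = 2:1 ⇒ K = (0, 1/3)
3. X is the centroid of triangle TKA ⇒ X = (1/3, 1/9)
line MX meets KA at B = (12/37, 25/111)
X = M + t·(B−M) with t = 37/30, so MX:XB = 37/30:-7/30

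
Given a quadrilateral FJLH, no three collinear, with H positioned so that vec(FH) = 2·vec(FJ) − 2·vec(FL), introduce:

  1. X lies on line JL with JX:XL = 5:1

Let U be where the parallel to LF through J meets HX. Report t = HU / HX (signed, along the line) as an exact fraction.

Assign F = (0, 0), J = (1, 0), L = (0, 1), H = (2, -2) — the answer is frame-independent, so this choice is without loss of generality.
1. X lies on line JL with JX:XL = 5:1 ⇒ X = (1/6, 5/6)
through J parallel to LF: direction (0, -1); meets HX at U = (1, -5/11)
U = H + t·(X−H) with t = 6/11

t = 6/11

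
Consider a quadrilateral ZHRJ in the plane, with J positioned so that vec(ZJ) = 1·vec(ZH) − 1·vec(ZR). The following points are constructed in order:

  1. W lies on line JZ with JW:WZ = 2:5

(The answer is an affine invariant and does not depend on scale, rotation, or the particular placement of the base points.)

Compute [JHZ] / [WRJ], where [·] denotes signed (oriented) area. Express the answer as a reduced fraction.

Assign Z = (0, 0), H = (1, 0), R = (0, 1), J = (1, -1) — the answer is frame-independent, so this choice is without loss of generality.
1. W lies on line JZ with JW:WZ = 2:5 ⇒ W = (5/7, -5/7)
2·[JHZ] = 1, 2·[WRJ] = -2/7
[JHZ]:[WRJ] = 1:-2/7 = -7/2

[JHZ]:[WRJ] = -7/2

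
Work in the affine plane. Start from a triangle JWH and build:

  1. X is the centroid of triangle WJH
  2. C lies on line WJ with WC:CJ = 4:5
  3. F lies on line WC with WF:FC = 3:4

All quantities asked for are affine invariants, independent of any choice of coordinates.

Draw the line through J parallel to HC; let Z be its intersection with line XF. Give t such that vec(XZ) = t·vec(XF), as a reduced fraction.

t = -98/55

Set J = (0, 0), W = (1, 0), H = (0, 1); any affine frame gives the same invariant.
1. X is the centroid of triangle WJH ⇒ X = (1/3, 1/3)
2. C lies on line WJ with WC:CJ = 4:5 ⇒ C = (5/9, 0)
3. F lies on line WC with WF:FC = 3:4 ⇒ F = (17/21, 0)
through J parallel to HC: direction (5/9, -1); meets XF at Z = (-17/33, 51/55)
Z = X + t·(F−X) with t = -98/55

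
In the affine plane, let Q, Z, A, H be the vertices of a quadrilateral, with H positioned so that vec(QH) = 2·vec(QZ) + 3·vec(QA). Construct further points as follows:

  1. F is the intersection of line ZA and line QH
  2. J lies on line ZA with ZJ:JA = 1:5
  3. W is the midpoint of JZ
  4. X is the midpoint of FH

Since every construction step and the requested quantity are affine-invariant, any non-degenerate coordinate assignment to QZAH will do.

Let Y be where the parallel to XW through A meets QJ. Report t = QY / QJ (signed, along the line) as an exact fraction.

t = -17/83

Choose coordinates Q = (0, 0), Z = (1, 0), A = (0, 1), H = (2, 3).
1. F is the intersection of line ZA and line QH ⇒ F = (2/5, 3/5)
2. J lies on line ZA with ZJ:JA = 1:5 ⇒ J = (5/6, 1/6)
3. W is the midpoint of JZ ⇒ W = (11/12, 1/12)
4. X is the midpoint of FH ⇒ X = (6/5, 9/5)
through A parallel to XW: direction (-17/60, -103/60); meets QJ at Y = (-85/498, -17/498)
Y = Q + t·(J−Q) with t = -17/83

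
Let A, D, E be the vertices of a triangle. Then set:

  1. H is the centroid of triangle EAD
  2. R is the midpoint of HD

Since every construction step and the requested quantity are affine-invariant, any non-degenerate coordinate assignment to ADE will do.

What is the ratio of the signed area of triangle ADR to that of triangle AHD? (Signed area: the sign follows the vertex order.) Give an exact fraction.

[ADR]:[AHD] = -1/2

Set A = (0, 0), D = (1, 0), E = (0, 1); any affine frame gives the same invariant.
1. H is the centroid of triangle EAD ⇒ H = (1/3, 1/3)
2. R is the midpoint of HD ⇒ R = (2/3, 1/6)
2·[ADR] = 1/6, 2·[AHD] = -1/3
[ADR]:[AHD] = 1/6:-1/3 = -1/2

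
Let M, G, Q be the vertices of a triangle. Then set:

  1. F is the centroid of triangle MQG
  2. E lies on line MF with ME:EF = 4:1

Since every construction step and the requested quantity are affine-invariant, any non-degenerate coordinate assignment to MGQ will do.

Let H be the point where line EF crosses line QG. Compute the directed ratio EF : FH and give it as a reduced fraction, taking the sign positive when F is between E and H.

Choose coordinates M = (0, 0), G = (1, 0), Q = (0, 1).
1. F is the centroid of triangle MQG ⇒ F = (1/3, 1/3)
2. E lies on line MF with ME:EF = 4:1 ⇒ E = (4/15, 4/15)
line EF meets QG at H = (1/2, 1/2)
F = E + t·(H−E) with t = 2/7, so EF:FH = 2/7:5/7

EF:FH = 2/5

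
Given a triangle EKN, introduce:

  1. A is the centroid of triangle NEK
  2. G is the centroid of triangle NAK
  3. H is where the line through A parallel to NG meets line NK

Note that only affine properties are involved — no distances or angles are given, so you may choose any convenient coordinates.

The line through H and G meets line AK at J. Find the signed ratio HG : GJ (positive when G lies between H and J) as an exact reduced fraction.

HG:GJ = 5

Work in coordinates with E = (0, 0), K = (1, 0), N = (0, 1).
1. A is the centroid of triangle NEK ⇒ A = (1/3, 1/3)
2. G is the centroid of triangle NAK ⇒ G = (4/9, 4/9)
3. H is where the line through A parallel to NG meets line NK ⇒ H = (-1, 2)
line HG meets AK at J = (11/15, 2/15)
G = H + t·(J−H) with t = 5/6, so HG:GJ = 5/6:1/6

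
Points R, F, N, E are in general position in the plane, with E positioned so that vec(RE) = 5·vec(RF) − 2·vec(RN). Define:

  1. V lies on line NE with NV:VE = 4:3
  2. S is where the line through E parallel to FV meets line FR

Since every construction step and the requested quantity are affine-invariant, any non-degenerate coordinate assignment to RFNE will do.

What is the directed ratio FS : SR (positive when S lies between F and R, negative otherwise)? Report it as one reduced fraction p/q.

FS:SR = -6

Set R = (0, 0), F = (1, 0), N = (0, 1), E = (5, -2); any affine frame gives the same invariant.
1. V lies on line NE with NV:VE = 4:3 ⇒ V = (20/7, -5/7)
2. S is where the line through E parallel to FV meets line FR ⇒ S = (-1/5, 0)
S = F + t·(R−F) with t = 6/5, so FS:SR = t:(1−t) = 6/5:-1/5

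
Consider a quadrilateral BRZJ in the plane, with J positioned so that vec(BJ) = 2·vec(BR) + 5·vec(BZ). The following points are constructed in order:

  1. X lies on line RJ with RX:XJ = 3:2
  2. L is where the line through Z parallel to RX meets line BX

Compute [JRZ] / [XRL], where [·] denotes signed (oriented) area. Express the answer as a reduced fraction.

Assign B = (0, 0), R = (1, 0), Z = (0, 1), J = (2, 5) — the answer is frame-independent, so this choice is without loss of generality.
1. X lies on line RJ with RX:XJ = 3:2 ⇒ X = (8/5, 3)
2. L is where the line through Z parallel to RX meets line BX ⇒ L = (-8/25, -3/5)
2·[JRZ] = -6, 2·[XRL] = -18/5
[JRZ]:[XRL] = -6:-18/5 = 5/3

[JRZ]:[XRL] = 5/3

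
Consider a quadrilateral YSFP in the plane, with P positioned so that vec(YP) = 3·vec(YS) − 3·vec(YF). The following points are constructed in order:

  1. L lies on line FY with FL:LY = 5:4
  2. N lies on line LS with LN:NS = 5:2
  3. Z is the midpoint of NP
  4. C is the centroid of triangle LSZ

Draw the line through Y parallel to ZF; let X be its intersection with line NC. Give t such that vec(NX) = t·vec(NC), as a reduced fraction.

Assign Y = (0, 0), S = (1, 0), F = (0, 1), P = (3, -3) — the answer is frame-independent, so this choice is without loss of generality.
1. L lies on line FY with FL:LY = 5:4 ⇒ L = (0, 4/9)
2. N lies on line LS with LN:NS = 5:2 ⇒ N = (5/7, 8/63)
3. Z is the midpoint of NP ⇒ Z = (13/7, -181/126)
4. C is the centroid of triangle LSZ ⇒ C = (20/21, -125/378)
through Y parallel to ZF: direction (-13/7, 307/126); meets NC at X = (585/238, -1535/476)
X = N + t·(C−N) with t = 249/34

t = 249/34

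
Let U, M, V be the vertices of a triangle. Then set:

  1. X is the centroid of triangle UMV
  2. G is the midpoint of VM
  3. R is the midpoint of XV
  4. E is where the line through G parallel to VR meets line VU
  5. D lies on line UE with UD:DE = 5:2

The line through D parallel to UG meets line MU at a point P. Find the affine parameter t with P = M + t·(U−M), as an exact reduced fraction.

t = 29/14

Set U = (0, 0), M = (1, 0), V = (0, 1); any affine frame gives the same invariant.
1. X is the centroid of triangle UMV ⇒ X = (1/3, 1/3)
2. G is the midpoint of VM ⇒ G = (1/2, 1/2)
3. R is the midpoint of XV ⇒ R = (1/6, 2/3)
4. E is where the line through G parallel to VR meets line VU ⇒ E = (0, 3/2)
5. D lies on line UE with UD:DE = 5:2 ⇒ D = (0, 15/14)
through D parallel to UG: direction (1/2, 1/2); meets MU at P = (-15/14, 0)
P = M + t·(U−M) with t = 29/14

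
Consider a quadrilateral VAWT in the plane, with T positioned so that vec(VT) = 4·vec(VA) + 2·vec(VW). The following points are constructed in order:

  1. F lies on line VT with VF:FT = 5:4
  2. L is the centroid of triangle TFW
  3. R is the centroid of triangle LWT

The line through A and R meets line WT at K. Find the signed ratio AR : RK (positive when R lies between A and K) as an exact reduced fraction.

AR:RK = 389/16

Assign V = (0, 0), A = (1, 0), W = (0, 1), T = (4, 2) — the answer is frame-independent, so this choice is without loss of generality.
1. F lies on line VT with VF:FT = 5:4 ⇒ F = (20/9, 10/9)
2. L is the centroid of triangle TFW ⇒ L = (56/27, 37/27)
3. R is the centroid of triangle LWT ⇒ R = (164/81, 118/81)
line AR meets WT at K = (804/389, 590/389)
R = A + t·(K−A) with t = 389/405, so AR:RK = 389/405:16/405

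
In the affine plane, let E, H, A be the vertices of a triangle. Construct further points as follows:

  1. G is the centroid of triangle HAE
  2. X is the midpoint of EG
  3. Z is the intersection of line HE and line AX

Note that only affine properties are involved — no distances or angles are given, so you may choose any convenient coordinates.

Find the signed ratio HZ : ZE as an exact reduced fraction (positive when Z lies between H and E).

Work in coordinates with E = (0, 0), H = (1, 0), A = (0, 1).
1. G is the centroid of triangle HAE ⇒ G = (1/3, 1/3)
2. X is the midpoint of EG ⇒ X = (1/6, 1/6)
3. Z is the intersection of line HE and line AX ⇒ Z = (1/5, 0)
Z = H + t·(E−H) with t = 4/5, so HZ:ZE = t:(1−t) = 4/5:1/5

HZ:ZE = 4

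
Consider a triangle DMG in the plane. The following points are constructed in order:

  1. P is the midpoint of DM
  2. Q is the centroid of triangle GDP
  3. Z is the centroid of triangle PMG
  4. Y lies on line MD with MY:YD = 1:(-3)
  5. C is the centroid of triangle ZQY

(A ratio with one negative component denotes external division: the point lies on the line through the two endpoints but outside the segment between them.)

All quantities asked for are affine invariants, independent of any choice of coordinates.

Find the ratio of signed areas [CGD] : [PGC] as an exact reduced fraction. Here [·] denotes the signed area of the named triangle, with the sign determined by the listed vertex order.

[CGD]:[PGC] = -13/6

Set D = (0, 0), M = (1, 0), G = (0, 1); any affine frame gives the same invariant.
1. P is the midpoint of DM ⇒ P = (1/2, 0)
2. Q is the centroid of triangle GDP ⇒ Q = (1/6, 1/3)
3. Z is the centroid of triangle PMG ⇒ Z = (1/2, 1/3)
4. Y lies on line MD with MY:YD = 1:(-3) ⇒ Y = (3/2, 0)
5. C is the centroid of triangle ZQY ⇒ C = (13/18, 2/9)
2·[CGD] = 13/18, 2·[PGC] = -1/3
[CGD]:[PGC] = 13/18:-1/3 = -13/6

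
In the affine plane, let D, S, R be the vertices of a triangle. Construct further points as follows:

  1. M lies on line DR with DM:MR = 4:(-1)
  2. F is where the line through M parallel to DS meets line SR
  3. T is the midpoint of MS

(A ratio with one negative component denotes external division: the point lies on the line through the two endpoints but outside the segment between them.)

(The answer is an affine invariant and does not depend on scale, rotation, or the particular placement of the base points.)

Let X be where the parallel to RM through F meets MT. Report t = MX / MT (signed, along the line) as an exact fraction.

t = -2/3

Assign D = (0, 0), S = (1, 0), R = (0, 1) — the answer is frame-independent, so this choice is without loss of generality.
1. M lies on line DR with DM:MR = 4:(-1) ⇒ M = (0, 4/3)
2. F is where the line through M parallel to DS meets line SR ⇒ F = (-1/3, 4/3)
3. T is the midpoint of MS ⇒ T = (1/2, 2/3)
through F parallel to RM: direction (0, 1/3); meets MT at X = (-1/3, 16/9)
X = M + t·(T−M) with t = -2/3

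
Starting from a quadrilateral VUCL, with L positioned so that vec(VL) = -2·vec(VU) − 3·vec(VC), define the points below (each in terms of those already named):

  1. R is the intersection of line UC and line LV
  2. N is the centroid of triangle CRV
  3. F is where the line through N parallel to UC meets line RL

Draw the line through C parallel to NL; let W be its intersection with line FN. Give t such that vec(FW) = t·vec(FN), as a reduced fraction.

Assign V = (0, 0), U = (1, 0), C = (0, 1), L = (-2, -3) — the answer is frame-independent, so this choice is without loss of generality.
1. R is the intersection of line UC and line LV ⇒ R = (2/5, 3/5)
2. N is the centroid of triangle CRV ⇒ N = (2/15, 8/15)
3. F is where the line through N parallel to UC meets line RL ⇒ F = (4/15, 2/5)
through C parallel to NL: direction (-32/15, -53/15); meets FN at W = (-32/255, 202/255)
W = F + t·(N−F) with t = 50/17

t = 50/17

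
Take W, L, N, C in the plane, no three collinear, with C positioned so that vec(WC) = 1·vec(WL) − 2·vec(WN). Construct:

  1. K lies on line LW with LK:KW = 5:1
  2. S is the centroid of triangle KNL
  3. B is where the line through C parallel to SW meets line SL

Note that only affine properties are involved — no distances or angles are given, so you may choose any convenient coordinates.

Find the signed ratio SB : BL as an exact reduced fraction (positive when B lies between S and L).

SB:BL = -10/7

Choose coordinates W = (0, 0), L = (1, 0), N = (0, 1), C = (1, -2).
1. K lies on line LW with LK:KW = 5:1 ⇒ K = (1/6, 0)
2. S is the centroid of triangle KNL ⇒ S = (7/18, 1/3)
3. B is where the line through C parallel to SW meets line SL ⇒ B = (131/54, -7/9)
B = S + t·(L−S) with t = 10/3, so SB:BL = t:(1−t) = 10/3:-7/3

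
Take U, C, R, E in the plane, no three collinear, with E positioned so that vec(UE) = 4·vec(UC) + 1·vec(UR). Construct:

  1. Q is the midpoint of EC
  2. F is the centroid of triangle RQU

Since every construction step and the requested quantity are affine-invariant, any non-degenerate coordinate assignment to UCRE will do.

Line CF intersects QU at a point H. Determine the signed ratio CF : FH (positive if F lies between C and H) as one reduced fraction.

Set U = (0, 0), C = (1, 0), R = (0, 1), E = (4, 1); any affine frame gives the same invariant.
1. Q is the midpoint of EC ⇒ Q = (5/2, 1/2)
2. F is the centroid of triangle RQU ⇒ F = (5/6, 1/2)
line CF meets QU at H = (15/16, 3/16)
F = C + t·(H−C) with t = 8/3, so CF:FH = 8/3:-5/3

CF:FH = -8/5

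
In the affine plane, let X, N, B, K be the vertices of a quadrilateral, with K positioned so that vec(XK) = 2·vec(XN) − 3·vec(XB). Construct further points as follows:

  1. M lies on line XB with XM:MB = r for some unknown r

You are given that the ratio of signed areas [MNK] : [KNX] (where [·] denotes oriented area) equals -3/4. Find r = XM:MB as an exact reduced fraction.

Assign X = (0, 0), N = (1, 0), B = (0, 1), K = (2, -3) — the answer is frame-independent, so this choice is without loss of generality.
1. With XM:MB = r, write λ = r/(r+1) so M = X + λ·(B−X); M is affine-linear in λ
Every point depending on M is an affine combination of M and λ-independent points, so each such coordinate is linear in λ; the λ² term in each signed area is a multiple of (B−X)×(B−X) = 0, so 2·[MNK] and 2·[KNX] are each linear in λ. Evaluating at λ=0 and λ=1:
  2·[MNK] = λ − 3,   2·[KNX] = 3
So [MNK]:[KNX] = (λ − 3) / (3). Setting this equal to -3/4:
  λ − 3 = -3/4·(3)  ⇒  λ = 3/4
Then r = λ/(1−λ) = (3/4)/(1/4) = 3. Check: with r = 3, M = (0, 3/4) and [MNK]:[KNX] = -3/4 as required.

r = 3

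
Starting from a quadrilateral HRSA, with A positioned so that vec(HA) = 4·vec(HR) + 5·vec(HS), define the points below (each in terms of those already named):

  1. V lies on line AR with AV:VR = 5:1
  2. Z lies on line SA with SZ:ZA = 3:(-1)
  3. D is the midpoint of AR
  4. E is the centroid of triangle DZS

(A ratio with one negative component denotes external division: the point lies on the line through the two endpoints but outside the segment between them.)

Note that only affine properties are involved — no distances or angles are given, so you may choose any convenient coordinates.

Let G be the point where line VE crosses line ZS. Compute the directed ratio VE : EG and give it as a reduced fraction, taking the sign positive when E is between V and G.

VE:EG = 4

Assign H = (0, 0), R = (1, 0), S = (0, 1), A = (4, 5) — the answer is frame-independent, so this choice is without loss of generality.
1. V lies on line AR with AV:VR = 5:1 ⇒ V = (3/2, 5/6)
2. Z lies on line SA with SZ:ZA = 3:(-1) ⇒ Z = (6, 7)
3. D is the midpoint of AR ⇒ D = (5/2, 5/2)
4. E is the centroid of triangle DZS ⇒ E = (17/6, 7/2)
line VE meets ZS at G = (19/6, 25/6)
E = V + t·(G−V) with t = 4/5, so VE:EG = 4/5:1/5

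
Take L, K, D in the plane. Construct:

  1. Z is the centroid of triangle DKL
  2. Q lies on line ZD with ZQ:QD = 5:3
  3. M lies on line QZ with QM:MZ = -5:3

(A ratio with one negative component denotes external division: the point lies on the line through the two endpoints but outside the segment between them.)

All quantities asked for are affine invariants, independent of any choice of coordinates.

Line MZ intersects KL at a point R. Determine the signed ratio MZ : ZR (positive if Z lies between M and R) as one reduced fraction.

Work in coordinates with L = (0, 0), K = (1, 0), D = (0, 1).
1. Z is the centroid of triangle DKL ⇒ Z = (1/3, 1/3)
2. Q lies on line ZD with ZQ:QD = 5:3 ⇒ Q = (1/8, 3/4)
3. M lies on line QZ with QM:MZ = -5:3 ⇒ M = (31/48, -7/24)
line MZ meets KL at R = (1/2, 0)
Z = M + t·(R−M) with t = 15/7, so MZ:ZR = 15/7:-8/7

MZ:ZR = -15/8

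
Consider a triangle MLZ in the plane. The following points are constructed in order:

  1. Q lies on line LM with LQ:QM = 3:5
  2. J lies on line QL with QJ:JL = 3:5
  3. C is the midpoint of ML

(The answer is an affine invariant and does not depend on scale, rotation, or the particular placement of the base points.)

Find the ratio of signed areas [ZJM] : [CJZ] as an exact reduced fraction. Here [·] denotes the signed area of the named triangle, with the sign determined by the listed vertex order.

[ZJM]:[CJZ] = -49/17

Choose coordinates M = (0, 0), L = (1, 0), Z = (0, 1).
1. Q lies on line LM with LQ:QM = 3:5 ⇒ Q = (5/8, 0)
2. J lies on line QL with QJ:JL = 3:5 ⇒ J = (49/64, 0)
3. C is the midpoint of ML ⇒ C = (1/2, 0)
2·[ZJM] = -49/64, 2·[CJZ] = 17/64
[ZJM]:[CJZ] = -49/64:17/64 = -49/17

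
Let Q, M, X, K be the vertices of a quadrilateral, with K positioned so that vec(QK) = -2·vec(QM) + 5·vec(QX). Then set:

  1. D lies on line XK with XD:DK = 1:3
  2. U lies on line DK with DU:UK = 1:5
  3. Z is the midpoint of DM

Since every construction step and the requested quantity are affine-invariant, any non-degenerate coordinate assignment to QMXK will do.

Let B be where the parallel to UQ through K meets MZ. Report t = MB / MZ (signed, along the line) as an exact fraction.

Assign Q = (0, 0), M = (1, 0), X = (0, 1), K = (-2, 5) — the answer is frame-independent, so this choice is without loss of generality.
1. D lies on line XK with XD:DK = 1:3 ⇒ D = (-1/2, 2)
2. U lies on line DK with DU:UK = 1:5 ⇒ U = (-3/4, 5/2)
3. Z is the midpoint of DM ⇒ Z = (1/4, 1)
through K parallel to UQ: direction (3/4, -5/2); meets MZ at B = (-3/2, 10/3)
B = M + t·(Z−M) with t = 10/3

t = 10/3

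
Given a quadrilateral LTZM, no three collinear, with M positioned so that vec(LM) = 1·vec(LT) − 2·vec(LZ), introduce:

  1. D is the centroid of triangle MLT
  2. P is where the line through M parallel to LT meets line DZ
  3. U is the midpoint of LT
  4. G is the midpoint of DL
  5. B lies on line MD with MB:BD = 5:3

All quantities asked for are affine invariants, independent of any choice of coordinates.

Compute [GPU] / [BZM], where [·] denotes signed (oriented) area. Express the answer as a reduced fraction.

[GPU]:[BZM] = 68/25

Choose coordinates L = (0, 0), T = (1, 0), Z = (0, 1), M = (1, -2).
1. D is the centroid of triangle MLT ⇒ D = (2/3, -2/3)
2. P is where the line through M parallel to LT meets line DZ ⇒ P = (6/5, -2)
3. U is the midpoint of LT ⇒ U = (1/2, 0)
4. G is the midpoint of DL ⇒ G = (1/3, -1/3)
5. B lies on line MD with MB:BD = 5:3 ⇒ B = (19/24, -7/6)
2·[GPU] = 17/30, 2·[BZM] = 5/24
[GPU]:[BZM] = 17/30:5/24 = 68/25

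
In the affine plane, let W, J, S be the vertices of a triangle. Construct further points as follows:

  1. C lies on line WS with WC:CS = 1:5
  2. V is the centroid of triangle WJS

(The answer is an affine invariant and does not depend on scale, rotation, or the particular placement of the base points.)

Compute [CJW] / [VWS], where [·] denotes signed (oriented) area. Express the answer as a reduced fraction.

[CJW]:[VWS] = 1/2

Choose coordinates W = (0, 0), J = (1, 0), S = (0, 1).
1. C lies on line WS with WC:CS = 1:5 ⇒ C = (0, 1/6)
2. V is the centroid of triangle WJS ⇒ V = (1/3, 1/3)
2·[CJW] = -1/6, 2·[VWS] = -1/3
[CJW]:[VWS] = -1/6:-1/3 = 1/2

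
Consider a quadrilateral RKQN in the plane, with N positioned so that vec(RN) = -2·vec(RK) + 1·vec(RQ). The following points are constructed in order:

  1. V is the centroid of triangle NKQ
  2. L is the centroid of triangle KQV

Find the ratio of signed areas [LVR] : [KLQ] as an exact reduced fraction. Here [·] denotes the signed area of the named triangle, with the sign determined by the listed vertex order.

Work in coordinates with R = (0, 0), K = (1, 0), Q = (0, 1), N = (-2, 1).
1. V is the centroid of triangle NKQ ⇒ V = (-1/3, 2/3)
2. L is the centroid of triangle KQV ⇒ L = (2/9, 5/9)
2·[LVR] = 1/3, 2·[KLQ] = -2/9
[LVR]:[KLQ] = 1/3:-2/9 = -3/2

[LVR]:[KLQ] = -3/2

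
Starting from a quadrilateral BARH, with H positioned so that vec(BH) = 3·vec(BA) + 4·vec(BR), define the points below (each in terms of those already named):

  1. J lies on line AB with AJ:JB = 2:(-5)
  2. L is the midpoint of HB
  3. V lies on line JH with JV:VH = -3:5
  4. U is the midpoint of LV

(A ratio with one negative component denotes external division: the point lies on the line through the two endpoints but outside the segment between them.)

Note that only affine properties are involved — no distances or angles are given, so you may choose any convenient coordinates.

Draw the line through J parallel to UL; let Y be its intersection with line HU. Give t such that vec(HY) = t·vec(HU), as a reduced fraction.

t = 2/5

Assign B = (0, 0), A = (1, 0), R = (0, 1), H = (3, 4) — the answer is frame-independent, so this choice is without loss of generality.
1. J lies on line AB with AJ:JB = 2:(-5) ⇒ J = (5/3, 0)
2. L is the midpoint of HB ⇒ L = (3/2, 2)
3. V lies on line JH with JV:VH = -3:5 ⇒ V = (-1/3, -6)
4. U is the midpoint of LV ⇒ U = (7/12, -2)
through J parallel to UL: direction (11/12, 4); meets HU at Y = (61/30, 8/5)
Y = H + t·(U−H) with t = 2/5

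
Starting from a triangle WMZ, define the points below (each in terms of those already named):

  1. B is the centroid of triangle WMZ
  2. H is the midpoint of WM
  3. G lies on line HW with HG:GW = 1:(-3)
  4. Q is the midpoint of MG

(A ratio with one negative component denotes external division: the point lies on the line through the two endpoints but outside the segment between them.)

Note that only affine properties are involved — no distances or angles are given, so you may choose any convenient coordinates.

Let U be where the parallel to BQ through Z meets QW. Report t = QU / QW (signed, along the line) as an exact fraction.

t = -6/7

Work in coordinates with W = (0, 0), M = (1, 0), Z = (0, 1).
1. B is the centroid of triangle WMZ ⇒ B = (1/3, 1/3)
2. H is the midpoint of WM ⇒ H = (1/2, 0)
3. G lies on line HW with HG:GW = 1:(-3) ⇒ G = (3/4, 0)
4. Q is the midpoint of MG ⇒ Q = (7/8, 0)
through Z parallel to BQ: direction (13/24, -1/3); meets QW at U = (13/8, 0)
U = Q + t·(W−Q) with t = -6/7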